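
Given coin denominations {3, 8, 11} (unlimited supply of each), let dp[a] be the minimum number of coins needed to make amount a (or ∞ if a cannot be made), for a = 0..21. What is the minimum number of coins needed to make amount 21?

 a  0  1  2  3  4  5  6  7  8  9 10 11 12 13 14 15 16 17 18 19 20 21
dp  0  -  -  1  -  -  2  -  1  3  -  1  4  -  2  5  2  3  6  2  4  7
(- denotes ∞ / unreachable)

7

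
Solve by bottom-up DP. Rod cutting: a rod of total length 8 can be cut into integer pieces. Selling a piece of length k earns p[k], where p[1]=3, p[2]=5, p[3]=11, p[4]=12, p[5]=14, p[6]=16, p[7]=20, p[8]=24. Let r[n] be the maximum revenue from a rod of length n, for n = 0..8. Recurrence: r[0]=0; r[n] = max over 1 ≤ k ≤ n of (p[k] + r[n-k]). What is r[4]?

   n    0    1    2    3    4    5    6    7    8
r[n]    0    3    6   11   14   17   22   25   28

14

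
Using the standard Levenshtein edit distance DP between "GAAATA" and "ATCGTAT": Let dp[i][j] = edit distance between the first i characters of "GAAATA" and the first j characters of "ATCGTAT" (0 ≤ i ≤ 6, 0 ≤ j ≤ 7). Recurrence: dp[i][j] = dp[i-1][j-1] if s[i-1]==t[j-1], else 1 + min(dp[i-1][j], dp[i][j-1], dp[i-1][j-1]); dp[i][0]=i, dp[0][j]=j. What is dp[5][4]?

4

   ''  A  T  C  G  T  A  T
''  0  1  2  3  4  5  6  7
 G  1  1  2  3  3  4  5  6
 A  2  1  2  3  4  4  4  5
 A  3  2  2  3  4  5  4  5
 A  4  3  3  3  4  5  5  5
 T  5  4  3  4  4  4  5  5
 A  6  5  4  4  5  5  4  5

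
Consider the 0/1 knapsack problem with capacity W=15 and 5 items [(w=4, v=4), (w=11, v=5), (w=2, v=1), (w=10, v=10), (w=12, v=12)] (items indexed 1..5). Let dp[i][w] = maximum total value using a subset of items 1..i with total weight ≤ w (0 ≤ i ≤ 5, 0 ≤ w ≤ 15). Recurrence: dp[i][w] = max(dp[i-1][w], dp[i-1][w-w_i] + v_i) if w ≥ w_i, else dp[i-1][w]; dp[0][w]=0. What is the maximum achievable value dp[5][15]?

14

i\w   0   1   2   3   4   5   6   7   8   9  10  11  12  13  14  15
  0   0   0   0   0   0   0   0   0   0   0   0   0   0   0   0   0
  1   0   0   0   0   4   4   4   4   4   4   4   4   4   4   4   4
  2   0   0   0   0   4   4   4   4   4   4   4   5   5   5   5   9
  3   0   0   1   1   4   4   5   5   5   5   5   5   5   6   6   9
  4   0   0   1   1   4   4   5   5   5   5  10  10  11  11  14  14
  5   0   0   1   1   4   4   5   5   5   5  10  10  12  12  14  14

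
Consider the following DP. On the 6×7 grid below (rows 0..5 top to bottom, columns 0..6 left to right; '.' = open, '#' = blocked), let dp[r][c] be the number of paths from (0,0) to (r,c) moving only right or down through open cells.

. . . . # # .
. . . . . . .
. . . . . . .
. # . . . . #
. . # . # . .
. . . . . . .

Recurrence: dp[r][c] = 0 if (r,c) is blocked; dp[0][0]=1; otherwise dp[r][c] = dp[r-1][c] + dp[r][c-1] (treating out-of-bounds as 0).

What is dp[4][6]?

48

r\c   0   1   2   3   4   5   6
  0   1   1   1   1   0   0   0
  1   1   2   3   4   4   4   4
  2   1   3   6  10  14  18  22
  3   1   0   6  16  30  48   0
  4   1   1   0  16   0  48  48
  5   1   2   2  18  18  66 114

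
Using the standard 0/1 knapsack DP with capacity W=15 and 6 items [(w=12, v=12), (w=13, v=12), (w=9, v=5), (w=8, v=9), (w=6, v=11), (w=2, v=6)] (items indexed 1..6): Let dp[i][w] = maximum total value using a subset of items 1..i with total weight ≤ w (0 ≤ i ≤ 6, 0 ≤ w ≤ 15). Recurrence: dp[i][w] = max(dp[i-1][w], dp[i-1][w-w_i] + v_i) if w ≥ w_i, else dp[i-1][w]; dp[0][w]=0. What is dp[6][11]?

i\w   0   1   2   3   4   5   6   7   8   9  10  11  12  13  14  15
  0   0   0   0   0   0   0   0   0   0   0   0   0   0   0   0   0
  1   0   0   0   0   0   0   0   0   0   0   0   0  12  12  12  12
  2   0   0   0   0   0   0   0   0   0   0   0   0  12  12  12  12
  3   0   0   0   0   0   0   0   0   0   5   5   5  12  12  12  12
  4   0   0   0   0   0   0   0   0   9   9   9   9  12  12  12  12
  5   0   0   0   0   0   0  11  11  11  11  11  11  12  12  20  20
  6   0   0   6   6   6   6  11  11  17  17  17  17  17  17  20  20

17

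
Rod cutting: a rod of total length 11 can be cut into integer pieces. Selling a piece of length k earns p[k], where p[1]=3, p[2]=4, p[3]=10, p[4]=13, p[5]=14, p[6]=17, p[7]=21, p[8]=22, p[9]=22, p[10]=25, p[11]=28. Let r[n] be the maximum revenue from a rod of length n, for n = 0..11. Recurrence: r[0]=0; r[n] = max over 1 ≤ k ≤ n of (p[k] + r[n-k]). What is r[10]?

33

   n    0    1    2    3    4    5    6    7    8    9   10   11
r[n]    0    3    6   10   13   16   20   23   26   30   33   36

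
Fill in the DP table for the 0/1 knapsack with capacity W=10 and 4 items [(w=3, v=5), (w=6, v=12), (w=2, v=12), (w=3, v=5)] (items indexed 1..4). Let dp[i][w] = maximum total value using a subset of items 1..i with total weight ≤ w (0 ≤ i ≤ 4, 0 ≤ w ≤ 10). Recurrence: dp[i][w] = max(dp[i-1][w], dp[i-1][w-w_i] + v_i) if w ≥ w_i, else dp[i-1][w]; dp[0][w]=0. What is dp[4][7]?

17

i\w   0   1   2   3   4   5   6   7   8   9  10
  0   0   0   0   0   0   0   0   0   0   0   0
  1   0   0   0   5   5   5   5   5   5   5   5
  2   0   0   0   5   5   5  12  12  12  17  17
  3   0   0  12  12  12  17  17  17  24  24  24
  4   0   0  12  12  12  17  17  17  24  24  24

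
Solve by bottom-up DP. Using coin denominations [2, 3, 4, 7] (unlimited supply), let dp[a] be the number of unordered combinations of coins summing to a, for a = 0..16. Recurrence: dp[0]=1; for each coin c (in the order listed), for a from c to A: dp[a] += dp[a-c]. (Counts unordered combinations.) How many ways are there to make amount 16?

14

after  coin     0     1     2     3     4     5     6     7     8     9    10    11    12    13    14    15    16
          2     1     0     1     0     1     0     1     0     1     0     1     0     1     0     1     0     1
          3     1     0     1     1     1     1     2     1     2     2     2     2     3     2     3     3     3
          4     1     0     1     1     2     1     3     2     4     3     5     4     7     5     8     7    10
          7     1     0     1     1     2     1     3     3     4     4     6     6     8     8    11    11    14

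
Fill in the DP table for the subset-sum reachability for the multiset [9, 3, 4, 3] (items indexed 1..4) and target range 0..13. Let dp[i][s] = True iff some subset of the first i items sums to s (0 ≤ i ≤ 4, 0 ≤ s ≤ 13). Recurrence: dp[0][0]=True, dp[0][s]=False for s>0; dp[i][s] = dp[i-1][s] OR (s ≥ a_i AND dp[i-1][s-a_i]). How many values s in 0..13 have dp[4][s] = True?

i\s   0   1   2   3   4   5   6   7   8   9  10  11  12  13
  0   T   F   F   F   F   F   F   F   F   F   F   F   F   F
  1   T   F   F   F   F   F   F   F   F   T   F   F   F   F
  2   T   F   F   T   F   F   F   F   F   T   F   F   T   F
  3   T   F   F   T   T   F   F   T   F   T   F   F   T   T
  4   T   F   F   T   T   F   T   T   F   T   T   F   T   T

9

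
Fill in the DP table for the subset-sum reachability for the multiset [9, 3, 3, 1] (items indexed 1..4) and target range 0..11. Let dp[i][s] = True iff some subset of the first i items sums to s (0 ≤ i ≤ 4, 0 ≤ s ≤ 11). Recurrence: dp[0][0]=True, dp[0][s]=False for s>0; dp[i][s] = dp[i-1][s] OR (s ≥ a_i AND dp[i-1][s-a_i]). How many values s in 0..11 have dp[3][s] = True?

i\s   0   1   2   3   4   5   6   7   8   9  10  11
  0   T   F   F   F   F   F   F   F   F   F   F   F
  1   T   F   F   F   F   F   F   F   F   T   F   F
  2   T   F   F   T   F   F   F   F   F   T   F   F
  3   T   F   F   T   F   F   T   F   F   T   F   F
  4   T   T   F   T   T   F   T   T   F   T   T   F

4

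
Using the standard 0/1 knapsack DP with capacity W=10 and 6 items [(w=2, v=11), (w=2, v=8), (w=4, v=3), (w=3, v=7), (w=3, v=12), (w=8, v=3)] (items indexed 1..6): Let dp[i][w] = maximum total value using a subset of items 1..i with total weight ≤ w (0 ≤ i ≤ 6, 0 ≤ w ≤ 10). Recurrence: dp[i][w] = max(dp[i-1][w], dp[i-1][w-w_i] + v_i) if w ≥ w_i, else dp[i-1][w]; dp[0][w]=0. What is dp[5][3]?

i\w   0   1   2   3   4   5   6   7   8   9  10
  0   0   0   0   0   0   0   0   0   0   0   0
  1   0   0  11  11  11  11  11  11  11  11  11
  2   0   0  11  11  19  19  19  19  19  19  19
  3   0   0  11  11  19  19  19  19  22  22  22
  4   0   0  11  11  19  19  19  26  26  26  26
  5   0   0  11  12  19  23  23  31  31  31  38
  6   0   0  11  12  19  23  23  31  31  31  38

12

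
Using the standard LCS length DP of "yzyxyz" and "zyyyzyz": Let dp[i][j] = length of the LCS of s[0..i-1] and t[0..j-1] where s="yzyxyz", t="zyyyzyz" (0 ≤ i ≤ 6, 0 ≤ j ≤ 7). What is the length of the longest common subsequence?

   ''  z  y  y  y  z  y  z
''  0  0  0  0  0  0  0  0
 y  0  0  1  1  1  1  1  1
 z  0  1  1  1  1  2  2  2
 y  0  1  2  2  2  2  3  3
 x  0  1  2  2  2  2  3  3
 y  0  1  2  3  3  3  3  3
 z  0  1  2  3  3  4  4  4

4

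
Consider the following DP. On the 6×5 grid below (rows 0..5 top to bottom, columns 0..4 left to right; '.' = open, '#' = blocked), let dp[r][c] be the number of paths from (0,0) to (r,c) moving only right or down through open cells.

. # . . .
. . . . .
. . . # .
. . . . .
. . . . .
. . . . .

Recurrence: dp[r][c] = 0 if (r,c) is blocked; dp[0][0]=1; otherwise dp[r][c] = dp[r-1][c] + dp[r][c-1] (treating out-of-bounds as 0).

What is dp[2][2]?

3

r\c   0   1   2   3   4
  0   1   0   0   0   0
  1   1   1   1   1   1
  2   1   2   3   0   1
  3   1   3   6   6   7
  4   1   4  10  16  23
  5   1   5  15  31  54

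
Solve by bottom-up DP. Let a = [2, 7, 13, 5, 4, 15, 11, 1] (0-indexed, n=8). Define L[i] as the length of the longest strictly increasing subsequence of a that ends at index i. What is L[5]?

   i    0    1    2    3    4    5    6    7
a[i]    2    7   13    5    4   15   11    1
L[i]    1    2    3    2    2    4    3    1

4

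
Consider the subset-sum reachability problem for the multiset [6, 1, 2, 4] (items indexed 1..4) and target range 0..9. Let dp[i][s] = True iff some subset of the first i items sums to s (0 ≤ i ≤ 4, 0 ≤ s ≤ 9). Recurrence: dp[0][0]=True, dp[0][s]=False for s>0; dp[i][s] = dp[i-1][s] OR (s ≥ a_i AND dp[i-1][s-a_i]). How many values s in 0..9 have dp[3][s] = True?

i\s   0   1   2   3   4   5   6   7   8   9
  0   T   F   F   F   F   F   F   F   F   F
  1   T   F   F   F   F   F   T   F   F   F
  2   T   T   F   F   F   F   T   T   F   F
  3   T   T   T   T   F   F   T   T   T   T
  4   T   T   T   T   T   T   T   T   T   T

8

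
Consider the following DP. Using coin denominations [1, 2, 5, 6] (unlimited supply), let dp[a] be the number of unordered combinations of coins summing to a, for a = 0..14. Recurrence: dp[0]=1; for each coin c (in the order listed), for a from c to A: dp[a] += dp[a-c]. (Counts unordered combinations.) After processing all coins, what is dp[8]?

9

after  coin     0     1     2     3     4     5     6     7     8     9    10    11    12    13    14
          1     1     1     1     1     1     1     1     1     1     1     1     1     1     1     1
          2     1     1     2     2     3     3     4     4     5     5     6     6     7     7     8
          5     1     1     2     2     3     4     5     6     7     8    10    11    13    14    16
          6     1     1     2     2     3     4     6     7     9    10    13    15    19    21    25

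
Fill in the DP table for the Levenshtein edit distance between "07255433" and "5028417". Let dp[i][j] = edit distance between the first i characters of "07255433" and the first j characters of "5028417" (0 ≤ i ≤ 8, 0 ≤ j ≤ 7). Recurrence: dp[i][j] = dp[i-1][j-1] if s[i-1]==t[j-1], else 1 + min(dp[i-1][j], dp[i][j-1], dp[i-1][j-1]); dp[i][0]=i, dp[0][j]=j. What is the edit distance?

   ''  5  0  2  8  4  1  7
''  0  1  2  3  4  5  6  7
 0  1  1  1  2  3  4  5  6
 7  2  2  2  2  3  4  5  5
 2  3  3  3  2  3  4  5  6
 5  4  3  4  3  3  4  5  6
 5  5  4  4  4  4  4  5  6
 4  6  5  5  5  5  4  5  6
 3  7  6  6  6  6  5  5  6
 3  8  7  7  7  7  6  6  6

6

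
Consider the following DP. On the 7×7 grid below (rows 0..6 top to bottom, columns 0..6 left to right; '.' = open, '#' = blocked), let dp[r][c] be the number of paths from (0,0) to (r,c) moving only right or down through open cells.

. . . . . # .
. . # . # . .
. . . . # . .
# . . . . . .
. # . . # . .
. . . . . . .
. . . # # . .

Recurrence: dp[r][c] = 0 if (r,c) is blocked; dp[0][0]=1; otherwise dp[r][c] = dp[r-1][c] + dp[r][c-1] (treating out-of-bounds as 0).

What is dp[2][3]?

4

r\c   0   1   2   3   4   5   6
  0   1   1   1   1   1   0   0
  1   1   2   0   1   0   0   0
  2   1   3   3   4   0   0   0
  3   0   3   6  10  10  10  10
  4   0   0   6  16   0  10  20
  5   0   0   6  22  22  32  52
  6   0   0   6   0   0  32  84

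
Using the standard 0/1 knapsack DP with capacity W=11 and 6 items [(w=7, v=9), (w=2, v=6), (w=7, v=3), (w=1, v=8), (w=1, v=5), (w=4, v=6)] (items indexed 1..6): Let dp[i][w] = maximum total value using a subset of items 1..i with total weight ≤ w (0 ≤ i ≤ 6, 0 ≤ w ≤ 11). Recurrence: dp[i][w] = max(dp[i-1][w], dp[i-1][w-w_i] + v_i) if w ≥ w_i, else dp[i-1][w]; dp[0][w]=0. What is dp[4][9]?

17

i\w   0   1   2   3   4   5   6   7   8   9  10  11
  0   0   0   0   0   0   0   0   0   0   0   0   0
  1   0   0   0   0   0   0   0   9   9   9   9   9
  2   0   0   6   6   6   6   6   9   9  15  15  15
  3   0   0   6   6   6   6   6   9   9  15  15  15
  4   0   8   8  14  14  14  14  14  17  17  23  23
  5   0   8  13  14  19  19  19  19  19  22  23  28
  6   0   8  13  14  19  19  19  20  25  25  25  28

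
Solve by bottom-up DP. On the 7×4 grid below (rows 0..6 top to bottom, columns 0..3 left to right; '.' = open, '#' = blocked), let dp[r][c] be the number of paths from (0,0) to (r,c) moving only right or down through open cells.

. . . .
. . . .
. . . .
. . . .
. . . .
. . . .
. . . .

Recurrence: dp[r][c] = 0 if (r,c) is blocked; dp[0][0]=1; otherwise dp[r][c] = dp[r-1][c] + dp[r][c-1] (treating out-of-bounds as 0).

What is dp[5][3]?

r\c   0   1   2   3
  0   1   1   1   1
  1   1   2   3   4
  2   1   3   6  10
  3   1   4  10  20
  4   1   5  15  35
  5   1   6  21  56
  6   1   7  28  84

56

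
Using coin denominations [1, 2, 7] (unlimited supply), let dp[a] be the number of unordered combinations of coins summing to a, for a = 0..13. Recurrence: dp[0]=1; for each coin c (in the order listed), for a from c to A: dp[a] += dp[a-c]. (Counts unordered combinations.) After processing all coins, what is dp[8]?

after  coin     0     1     2     3     4     5     6     7     8     9    10    11    12    13
          1     1     1     1     1     1     1     1     1     1     1     1     1     1     1
          2     1     1     2     2     3     3     4     4     5     5     6     6     7     7
          7     1     1     2     2     3     3     4     5     6     7     8     9    10    11

6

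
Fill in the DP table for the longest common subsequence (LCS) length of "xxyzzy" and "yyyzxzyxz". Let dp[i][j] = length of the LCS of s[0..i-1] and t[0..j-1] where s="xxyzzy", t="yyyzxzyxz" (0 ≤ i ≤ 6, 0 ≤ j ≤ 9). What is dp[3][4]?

1

   ''  y  y  y  z  x  z  y  x  z
''  0  0  0  0  0  0  0  0  0  0
 x  0  0  0  0  0  1  1  1  1  1
 x  0  0  0  0  0  1  1  1  2  2
 y  0  1  1  1  1  1  1  2  2  2
 z  0  1  1  1  2  2  2  2  2  3
 z  0  1  1  1  2  2  3  3  3  3
 y  0  1  2  2  2  2  3  4  4  4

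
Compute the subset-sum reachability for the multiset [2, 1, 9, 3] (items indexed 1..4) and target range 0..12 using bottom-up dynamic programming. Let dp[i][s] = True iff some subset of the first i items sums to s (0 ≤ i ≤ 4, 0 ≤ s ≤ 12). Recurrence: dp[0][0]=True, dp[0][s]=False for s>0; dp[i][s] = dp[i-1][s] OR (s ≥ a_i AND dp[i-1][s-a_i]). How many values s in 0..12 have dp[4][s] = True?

i\s   0   1   2   3   4   5   6   7   8   9  10  11  12
  0   T   F   F   F   F   F   F   F   F   F   F   F   F
  1   T   F   T   F   F   F   F   F   F   F   F   F   F
  2   T   T   T   T   F   F   F   F   F   F   F   F   F
  3   T   T   T   T   F   F   F   F   F   T   T   T   T
  4   T   T   T   T   T   T   T   F   F   T   T   T   T

11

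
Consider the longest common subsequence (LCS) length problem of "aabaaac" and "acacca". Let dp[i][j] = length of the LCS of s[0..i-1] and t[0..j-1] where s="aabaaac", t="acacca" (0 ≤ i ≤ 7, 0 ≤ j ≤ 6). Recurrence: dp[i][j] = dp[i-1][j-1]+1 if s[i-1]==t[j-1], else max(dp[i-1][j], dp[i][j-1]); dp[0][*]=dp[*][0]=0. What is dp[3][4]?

   ''  a  c  a  c  c  a
''  0  0  0  0  0  0  0
 a  0  1  1  1  1  1  1
 a  0  1  1  2  2  2  2
 b  0  1  1  2  2  2  2
 a  0  1  1  2  2  2  3
 a  0  1  1  2  2  2  3
 a  0  1  1  2  2  2  3
 c  0  1  2  2  3  3  3

2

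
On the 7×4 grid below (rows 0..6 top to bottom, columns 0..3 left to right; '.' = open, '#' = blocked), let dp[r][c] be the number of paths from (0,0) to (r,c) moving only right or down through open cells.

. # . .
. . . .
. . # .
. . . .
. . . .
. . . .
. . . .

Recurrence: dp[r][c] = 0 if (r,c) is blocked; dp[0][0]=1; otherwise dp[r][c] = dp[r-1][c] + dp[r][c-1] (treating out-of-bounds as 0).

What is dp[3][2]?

3

r\c   0   1   2   3
  0   1   0   0   0
  1   1   1   1   1
  2   1   2   0   1
  3   1   3   3   4
  4   1   4   7  11
  5   1   5  12  23
  6   1   6  18  41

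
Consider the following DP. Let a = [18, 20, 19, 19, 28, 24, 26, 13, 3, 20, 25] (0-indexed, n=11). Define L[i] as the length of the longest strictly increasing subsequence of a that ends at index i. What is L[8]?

1

   i    0    1    2    3    4    5    6    7    8    9   10
a[i]   18   20   19   19   28   24   26   13    3   20   25
L[i]    1    2    2    2    3    3    4    1    1    3    4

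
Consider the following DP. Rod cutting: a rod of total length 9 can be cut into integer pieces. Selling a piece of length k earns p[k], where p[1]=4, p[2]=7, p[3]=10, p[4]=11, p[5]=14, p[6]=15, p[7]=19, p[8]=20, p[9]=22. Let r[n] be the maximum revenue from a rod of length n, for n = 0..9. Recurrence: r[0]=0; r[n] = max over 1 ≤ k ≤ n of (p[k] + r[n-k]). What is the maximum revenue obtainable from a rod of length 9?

36

   n    0    1    2    3    4    5    6    7    8    9
r[n]    0    4    8   12   16   20   24   28   32   36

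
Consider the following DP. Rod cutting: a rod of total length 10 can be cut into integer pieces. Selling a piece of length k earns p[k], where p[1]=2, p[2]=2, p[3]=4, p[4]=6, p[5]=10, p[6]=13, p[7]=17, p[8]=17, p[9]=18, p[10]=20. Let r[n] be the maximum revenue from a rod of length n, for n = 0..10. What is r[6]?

   n    0    1    2    3    4    5    6    7    8    9   10
r[n]    0    2    4    6    8   10   13   17   19   21   23

13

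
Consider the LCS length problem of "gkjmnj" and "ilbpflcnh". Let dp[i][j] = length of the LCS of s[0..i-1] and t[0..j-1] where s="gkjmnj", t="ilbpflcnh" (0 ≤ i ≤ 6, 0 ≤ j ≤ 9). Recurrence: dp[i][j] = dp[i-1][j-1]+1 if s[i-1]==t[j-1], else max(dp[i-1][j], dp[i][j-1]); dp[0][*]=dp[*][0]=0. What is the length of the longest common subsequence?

1

   ''  i  l  b  p  f  l  c  n  h
''  0  0  0  0  0  0  0  0  0  0
 g  0  0  0  0  0  0  0  0  0  0
 k  0  0  0  0  0  0  0  0  0  0
 j  0  0  0  0  0  0  0  0  0  0
 m  0  0  0  0  0  0  0  0  0  0
 n  0  0  0  0  0  0  0  0  1  1
 j  0  0  0  0  0  0  0  0  1  1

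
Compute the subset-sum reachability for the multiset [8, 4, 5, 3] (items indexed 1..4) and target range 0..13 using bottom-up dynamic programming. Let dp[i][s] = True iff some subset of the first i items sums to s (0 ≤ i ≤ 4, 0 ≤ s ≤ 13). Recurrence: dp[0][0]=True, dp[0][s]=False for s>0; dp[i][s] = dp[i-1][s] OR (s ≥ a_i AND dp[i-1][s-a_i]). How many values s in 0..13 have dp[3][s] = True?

i\s   0   1   2   3   4   5   6   7   8   9  10  11  12  13
  0   T   F   F   F   F   F   F   F   F   F   F   F   F   F
  1   T   F   F   F   F   F   F   F   T   F   F   F   F   F
  2   T   F   F   F   T   F   F   F   T   F   F   F   T   F
  3   T   F   F   F   T   T   F   F   T   T   F   F   T   T
  4   T   F   F   T   T   T   F   T   T   T   F   T   T   T

7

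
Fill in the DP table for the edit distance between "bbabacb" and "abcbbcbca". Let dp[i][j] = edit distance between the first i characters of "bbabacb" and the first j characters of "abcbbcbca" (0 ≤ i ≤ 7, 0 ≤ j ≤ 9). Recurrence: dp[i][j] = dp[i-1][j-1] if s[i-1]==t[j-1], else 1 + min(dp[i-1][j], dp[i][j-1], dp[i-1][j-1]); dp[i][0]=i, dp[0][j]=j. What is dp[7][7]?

3

   ''  a  b  c  b  b  c  b  c  a
''  0  1  2  3  4  5  6  7  8  9
 b  1  1  1  2  3  4  5  6  7  8
 b  2  2  1  2  2  3  4  5  6  7
 a  3  2  2  2  3  3  4  5  6  6
 b  4  3  2  3  2  3  4  4  5  6
 a  5  4  3  3  3  3  4  5  5  5
 c  6  5  4  3  4  4  3  4  5  6
 b  7  6  5  4  3  4  4  3  4  5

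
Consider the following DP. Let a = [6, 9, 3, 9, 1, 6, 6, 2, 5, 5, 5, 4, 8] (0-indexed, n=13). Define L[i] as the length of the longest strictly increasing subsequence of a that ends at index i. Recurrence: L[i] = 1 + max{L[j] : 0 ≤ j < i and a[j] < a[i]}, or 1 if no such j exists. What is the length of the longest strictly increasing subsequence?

   i    0    1    2    3    4    5    6    7    8    9   10   11   12
a[i]    6    9    3    9    1    6    6    2    5    5    5    4    8
L[i]    1    2    1    2    1    2    2    2    3    3    3    3    4

4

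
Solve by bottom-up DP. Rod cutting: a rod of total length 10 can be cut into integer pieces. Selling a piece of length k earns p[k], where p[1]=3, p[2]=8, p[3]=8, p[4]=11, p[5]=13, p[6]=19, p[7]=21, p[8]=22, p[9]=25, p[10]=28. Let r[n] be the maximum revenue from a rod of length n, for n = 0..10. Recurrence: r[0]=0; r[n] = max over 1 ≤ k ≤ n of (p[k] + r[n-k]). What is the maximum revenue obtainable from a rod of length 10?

40

   n    0    1    2    3    4    5    6    7    8    9   10
r[n]    0    3    8   11   16   19   24   27   32   35   40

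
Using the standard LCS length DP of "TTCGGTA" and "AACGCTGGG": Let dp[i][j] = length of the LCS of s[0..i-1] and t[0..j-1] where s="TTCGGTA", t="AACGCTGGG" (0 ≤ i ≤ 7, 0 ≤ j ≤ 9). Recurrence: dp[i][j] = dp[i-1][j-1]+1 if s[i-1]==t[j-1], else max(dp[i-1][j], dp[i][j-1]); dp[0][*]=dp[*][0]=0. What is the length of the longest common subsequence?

3

   ''  A  A  C  G  C  T  G  G  G
''  0  0  0  0  0  0  0  0  0  0
 T  0  0  0  0  0  0  1  1  1  1
 T  0  0  0  0  0  0  1  1  1  1
 C  0  0  0  1  1  1  1  1  1  1
 G  0  0  0  1  2  2  2  2  2  2
 G  0  0  0  1  2  2  2  3  3  3
 T  0  0  0  1  2  2  3  3  3  3
 A  0  1  1  1  2  2  3  3  3  3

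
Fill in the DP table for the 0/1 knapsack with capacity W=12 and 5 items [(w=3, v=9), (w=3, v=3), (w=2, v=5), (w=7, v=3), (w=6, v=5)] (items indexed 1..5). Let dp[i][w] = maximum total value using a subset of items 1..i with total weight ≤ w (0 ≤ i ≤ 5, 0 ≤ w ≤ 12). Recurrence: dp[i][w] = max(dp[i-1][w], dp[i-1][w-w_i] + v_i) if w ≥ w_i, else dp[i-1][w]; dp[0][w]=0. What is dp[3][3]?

9

i\w   0   1   2   3   4   5   6   7   8   9  10  11  12
  0   0   0   0   0   0   0   0   0   0   0   0   0   0
  1   0   0   0   9   9   9   9   9   9   9   9   9   9
  2   0   0   0   9   9   9  12  12  12  12  12  12  12
  3   0   0   5   9   9  14  14  14  17  17  17  17  17
  4   0   0   5   9   9  14  14  14  17  17  17  17  17
  5   0   0   5   9   9  14  14  14  17  17  17  19  19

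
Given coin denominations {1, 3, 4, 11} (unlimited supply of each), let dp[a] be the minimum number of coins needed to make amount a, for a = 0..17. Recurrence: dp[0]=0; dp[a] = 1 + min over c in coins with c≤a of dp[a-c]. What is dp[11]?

1

 a  0  1  2  3  4  5  6  7  8  9 10 11 12 13 14 15 16 17
dp  0  1  2  1  1  2  2  2  2  3  3  1  2  3  2  2  3  3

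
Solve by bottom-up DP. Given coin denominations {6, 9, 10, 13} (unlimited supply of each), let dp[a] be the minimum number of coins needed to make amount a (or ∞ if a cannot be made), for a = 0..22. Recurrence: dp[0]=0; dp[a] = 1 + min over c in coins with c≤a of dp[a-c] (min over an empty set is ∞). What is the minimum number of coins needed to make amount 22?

2

 a  0  1  2  3  4  5  6  7  8  9 10 11 12 13 14 15 16 17 18 19 20 21 22
dp  0  -  -  -  -  -  1  -  -  1  1  -  2  1  -  2  2  -  2  2  2  3  2
(- denotes ∞ / unreachable)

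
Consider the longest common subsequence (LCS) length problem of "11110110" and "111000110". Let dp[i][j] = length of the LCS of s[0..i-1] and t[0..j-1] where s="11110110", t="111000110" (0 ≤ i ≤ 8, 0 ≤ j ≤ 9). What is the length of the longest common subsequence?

7

   ''  1  1  1  0  0  0  1  1  0
''  0  0  0  0  0  0  0  0  0  0
 1  0  1  1  1  1  1  1  1  1  1
 1  0  1  2  2  2  2  2  2  2  2
 1  0  1  2  3  3  3  3  3  3  3
 1  0  1  2  3  3  3  3  4  4  4
 0  0  1  2  3  4  4  4  4  4  5
 1  0  1  2  3  4  4  4  5  5  5
 1  0  1  2  3  4  4  4  5  6  6
 0  0  1  2  3  4  5  5  5  6  7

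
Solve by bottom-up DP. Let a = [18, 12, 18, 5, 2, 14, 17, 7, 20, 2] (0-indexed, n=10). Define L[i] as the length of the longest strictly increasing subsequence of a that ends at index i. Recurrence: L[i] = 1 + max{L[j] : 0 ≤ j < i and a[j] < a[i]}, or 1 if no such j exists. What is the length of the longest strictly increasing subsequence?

   i    0    1    2    3    4    5    6    7    8    9
a[i]   18   12   18    5    2   14   17    7   20    2
L[i]    1    1    2    1    1    2    3    2    4    1

4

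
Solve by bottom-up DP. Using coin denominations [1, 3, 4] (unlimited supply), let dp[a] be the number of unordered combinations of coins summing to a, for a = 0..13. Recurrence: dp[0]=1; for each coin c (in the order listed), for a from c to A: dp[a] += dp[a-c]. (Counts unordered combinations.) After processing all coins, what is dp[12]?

after  coin     0     1     2     3     4     5     6     7     8     9    10    11    12    13
          1     1     1     1     1     1     1     1     1     1     1     1     1     1     1
          3     1     1     1     2     2     2     3     3     3     4     4     4     5     5
          4     1     1     1     2     3     3     4     5     6     7     8     9    11    12

11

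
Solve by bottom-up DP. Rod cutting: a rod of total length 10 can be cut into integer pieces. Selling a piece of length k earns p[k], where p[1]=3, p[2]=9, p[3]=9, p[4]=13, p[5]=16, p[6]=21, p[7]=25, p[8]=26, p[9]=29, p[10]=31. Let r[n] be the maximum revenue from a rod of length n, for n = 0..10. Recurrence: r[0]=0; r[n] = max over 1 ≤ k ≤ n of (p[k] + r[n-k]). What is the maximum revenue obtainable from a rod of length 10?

45

   n    0    1    2    3    4    5    6    7    8    9   10
r[n]    0    3    9   12   18   21   27   30   36   39   45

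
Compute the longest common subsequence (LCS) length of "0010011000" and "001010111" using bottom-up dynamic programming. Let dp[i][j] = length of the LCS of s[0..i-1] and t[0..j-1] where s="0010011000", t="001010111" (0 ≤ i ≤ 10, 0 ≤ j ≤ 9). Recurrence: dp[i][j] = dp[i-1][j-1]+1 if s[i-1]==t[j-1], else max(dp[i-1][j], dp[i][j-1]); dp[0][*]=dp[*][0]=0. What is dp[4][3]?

3

   ''  0  0  1  0  1  0  1  1  1
''  0  0  0  0  0  0  0  0  0  0
 0  0  1  1  1  1  1  1  1  1  1
 0  0  1  2  2  2  2  2  2  2  2
 1  0  1  2  3  3  3  3  3  3  3
 0  0  1  2  3  4  4  4  4  4  4
 0  0  1  2  3  4  4  5  5  5  5
 1  0  1  2  3  4  5  5  6  6  6
 1  0  1  2  3  4  5  5  6  7  7
 0  0  1  2  3  4  5  6  6  7  7
 0  0  1  2  3  4  5  6  6  7  7
 0  0  1  2  3  4  5  6  6  7  7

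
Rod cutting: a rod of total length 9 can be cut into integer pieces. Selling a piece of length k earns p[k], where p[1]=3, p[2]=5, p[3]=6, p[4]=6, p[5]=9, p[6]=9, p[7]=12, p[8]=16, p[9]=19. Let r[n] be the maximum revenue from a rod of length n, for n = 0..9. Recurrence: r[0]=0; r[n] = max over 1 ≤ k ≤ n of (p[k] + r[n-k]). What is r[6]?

18

   n    0    1    2    3    4    5    6    7    8    9
r[n]    0    3    6    9   12   15   18   21   24   27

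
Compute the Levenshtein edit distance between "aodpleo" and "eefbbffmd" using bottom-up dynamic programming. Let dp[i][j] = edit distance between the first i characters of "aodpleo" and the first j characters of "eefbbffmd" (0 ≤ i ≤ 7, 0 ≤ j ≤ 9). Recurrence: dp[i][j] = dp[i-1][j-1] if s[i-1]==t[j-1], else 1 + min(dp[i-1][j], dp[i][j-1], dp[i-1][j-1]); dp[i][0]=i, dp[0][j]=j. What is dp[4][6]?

   ''  e  e  f  b  b  f  f  m  d
''  0  1  2  3  4  5  6  7  8  9
 a  1  1  2  3  4  5  6  7  8  9
 o  2  2  2  3  4  5  6  7  8  9
 d  3  3  3  3  4  5  6  7  8  8
 p  4  4  4  4  4  5  6  7  8  9
 l  5  5  5  5  5  5  6  7  8  9
 e  6  5  5  6  6  6  6  7  8  9
 o  7  6  6  6  7  7  7  7  8  9

6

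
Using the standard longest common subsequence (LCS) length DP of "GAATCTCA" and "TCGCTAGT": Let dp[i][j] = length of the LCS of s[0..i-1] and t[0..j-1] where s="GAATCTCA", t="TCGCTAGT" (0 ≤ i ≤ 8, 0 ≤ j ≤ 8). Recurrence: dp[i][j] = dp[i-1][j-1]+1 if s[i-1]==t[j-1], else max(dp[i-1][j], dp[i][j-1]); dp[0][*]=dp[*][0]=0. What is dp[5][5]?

2

   ''  T  C  G  C  T  A  G  T
''  0  0  0  0  0  0  0  0  0
 G  0  0  0  1  1  1  1  1  1
 A  0  0  0  1  1  1  2  2  2
 A  0  0  0  1  1  1  2  2  2
 T  0  1  1  1  1  2  2  2  3
 C  0  1  2  2  2  2  2  2  3
 T  0  1  2  2  2  3  3  3  3
 C  0  1  2  2  3  3  3  3  3
 A  0  1  2  2  3  3  4  4  4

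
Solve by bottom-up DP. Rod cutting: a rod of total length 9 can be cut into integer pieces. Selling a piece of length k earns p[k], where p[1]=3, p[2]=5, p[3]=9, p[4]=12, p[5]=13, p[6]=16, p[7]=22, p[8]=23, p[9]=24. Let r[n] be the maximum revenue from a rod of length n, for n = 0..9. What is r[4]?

   n    0    1    2    3    4    5    6    7    8    9
r[n]    0    3    6    9   12   15   18   22   25   28

12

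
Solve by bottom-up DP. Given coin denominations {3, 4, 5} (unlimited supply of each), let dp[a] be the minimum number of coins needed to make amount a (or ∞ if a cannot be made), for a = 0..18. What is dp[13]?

3

 a  0  1  2  3  4  5  6  7  8  9 10 11 12 13 14 15 16 17 18
dp  0  -  -  1  1  1  2  2  2  2  2  3  3  3  3  3  4  4  4
(- denotes ∞ / unreachable)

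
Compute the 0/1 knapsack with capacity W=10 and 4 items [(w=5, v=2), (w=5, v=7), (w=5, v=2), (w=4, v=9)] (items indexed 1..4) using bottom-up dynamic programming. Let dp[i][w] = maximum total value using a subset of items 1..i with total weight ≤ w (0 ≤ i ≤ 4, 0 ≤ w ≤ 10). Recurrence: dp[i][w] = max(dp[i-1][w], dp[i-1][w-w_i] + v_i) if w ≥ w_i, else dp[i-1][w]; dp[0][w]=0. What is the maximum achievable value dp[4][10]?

i\w   0   1   2   3   4   5   6   7   8   9  10
  0   0   0   0   0   0   0   0   0   0   0   0
  1   0   0   0   0   0   2   2   2   2   2   2
  2   0   0   0   0   0   7   7   7   7   7   9
  3   0   0   0   0   0   7   7   7   7   7   9
  4   0   0   0   0   9   9   9   9   9  16  16

16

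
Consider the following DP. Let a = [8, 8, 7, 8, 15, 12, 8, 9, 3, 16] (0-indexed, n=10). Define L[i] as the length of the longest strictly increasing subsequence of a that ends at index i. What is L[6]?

   i    0    1    2    3    4    5    6    7    8    9
a[i]    8    8    7    8   15   12    8    9    3   16
L[i]    1    1    1    2    3    3    2    3    1    4

2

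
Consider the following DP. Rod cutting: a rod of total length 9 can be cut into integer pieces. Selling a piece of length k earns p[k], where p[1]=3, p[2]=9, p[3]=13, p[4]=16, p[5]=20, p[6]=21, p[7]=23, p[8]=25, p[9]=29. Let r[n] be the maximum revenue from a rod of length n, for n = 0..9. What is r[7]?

   n    0    1    2    3    4    5    6    7    8    9
r[n]    0    3    9   13   18   22   27   31   36   40

31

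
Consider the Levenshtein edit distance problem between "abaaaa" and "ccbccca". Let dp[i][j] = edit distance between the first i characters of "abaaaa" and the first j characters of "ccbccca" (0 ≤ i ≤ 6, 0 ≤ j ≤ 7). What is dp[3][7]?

5

   ''  c  c  b  c  c  c  a
''  0  1  2  3  4  5  6  7
 a  1  1  2  3  4  5  6  6
 b  2  2  2  2  3  4  5  6
 a  3  3  3  3  3  4  5  5
 a  4  4  4  4  4  4  5  5
 a  5  5  5  5  5  5  5  5
 a  6  6  6  6  6  6  6  5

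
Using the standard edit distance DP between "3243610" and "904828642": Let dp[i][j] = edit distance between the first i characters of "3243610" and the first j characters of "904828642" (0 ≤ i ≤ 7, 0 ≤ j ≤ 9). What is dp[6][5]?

   ''  9  0  4  8  2  8  6  4  2
''  0  1  2  3  4  5  6  7  8  9
 3  1  1  2  3  4  5  6  7  8  9
 2  2  2  2  3  4  4  5  6  7  8
 4  3  3  3  2  3  4  5  6  6  7
 3  4  4  4  3  3  4  5  6  7  7
 6  5  5  5  4  4  4  5  5  6  7
 1  6  6  6  5  5  5  5  6  6  7
 0  7  7  6  6  6  6  6  6  7  7

5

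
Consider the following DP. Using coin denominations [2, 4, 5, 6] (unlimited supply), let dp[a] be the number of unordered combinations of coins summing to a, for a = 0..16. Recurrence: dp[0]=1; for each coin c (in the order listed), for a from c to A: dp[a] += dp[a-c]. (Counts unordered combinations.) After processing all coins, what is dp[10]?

6

after  coin     0     1     2     3     4     5     6     7     8     9    10    11    12    13    14    15    16
          2     1     0     1     0     1     0     1     0     1     0     1     0     1     0     1     0     1
          4     1     0     1     0     2     0     2     0     3     0     3     0     4     0     4     0     5
          5     1     0     1     0     2     1     2     1     3     2     4     2     5     3     6     4     7
          6     1     0     1     0     2     1     3     1     4     2     6     3     8     4    10     6    13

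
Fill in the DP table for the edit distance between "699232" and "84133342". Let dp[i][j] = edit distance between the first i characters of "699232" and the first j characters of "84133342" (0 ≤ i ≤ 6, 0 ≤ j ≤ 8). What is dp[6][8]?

6

   ''  8  4  1  3  3  3  4  2
''  0  1  2  3  4  5  6  7  8
 6  1  1  2  3  4  5  6  7  8
 9  2  2  2  3  4  5  6  7  8
 9  3  3  3  3  4  5  6  7  8
 2  4  4  4  4  4  5  6  7  7
 3  5  5  5  5  4  4  5  6  7
 2  6  6  6  6  5  5  5  6  6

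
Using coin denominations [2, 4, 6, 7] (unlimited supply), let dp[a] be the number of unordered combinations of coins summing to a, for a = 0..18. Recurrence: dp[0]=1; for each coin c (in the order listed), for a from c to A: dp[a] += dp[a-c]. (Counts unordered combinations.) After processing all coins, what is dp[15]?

after  coin     0     1     2     3     4     5     6     7     8     9    10    11    12    13    14    15    16    17    18
          2     1     0     1     0     1     0     1     0     1     0     1     0     1     0     1     0     1     0     1
          4     1     0     1     0     2     0     2     0     3     0     3     0     4     0     4     0     5     0     5
          6     1     0     1     0     2     0     3     0     4     0     5     0     7     0     8     0    10     0    12
          7     1     0     1     0     2     0     3     1     4     1     5     2     7     3     9     4    11     5    14

4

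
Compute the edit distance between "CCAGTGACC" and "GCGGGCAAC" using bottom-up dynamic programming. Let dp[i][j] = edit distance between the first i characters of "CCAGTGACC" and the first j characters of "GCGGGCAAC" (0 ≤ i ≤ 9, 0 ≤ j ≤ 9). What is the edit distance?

5

   ''  G  C  G  G  G  C  A  A  C
''  0  1  2  3  4  5  6  7  8  9
 C  1  1  1  2  3  4  5  6  7  8
 C  2  2  1  2  3  4  4  5  6  7
 A  3  3  2  2  3  4  5  4  5  6
 G  4  3  3  2  2  3  4  5  5  6
 T  5  4  4  3  3  3  4  5  6  6
 G  6  5  5  4  3  3  4  5  6  7
 A  7  6  6  5  4  4  4  4  5  6
 C  8  7  6  6  5  5  4  5  5  5
 C  9  8  7  7  6  6  5  5  6  5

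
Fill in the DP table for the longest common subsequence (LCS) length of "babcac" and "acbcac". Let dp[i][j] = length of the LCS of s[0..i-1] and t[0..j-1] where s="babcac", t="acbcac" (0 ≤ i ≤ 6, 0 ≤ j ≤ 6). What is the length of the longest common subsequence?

5

   ''  a  c  b  c  a  c
''  0  0  0  0  0  0  0
 b  0  0  0  1  1  1  1
 a  0  1  1  1  1  2  2
 b  0  1  1  2  2  2  2
 c  0  1  2  2  3  3  3
 a  0  1  2  2  3  4  4
 c  0  1  2  2  3  4  5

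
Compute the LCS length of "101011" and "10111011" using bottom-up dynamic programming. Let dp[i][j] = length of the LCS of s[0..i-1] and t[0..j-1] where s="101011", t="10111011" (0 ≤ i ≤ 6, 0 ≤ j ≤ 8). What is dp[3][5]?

3

   ''  1  0  1  1  1  0  1  1
''  0  0  0  0  0  0  0  0  0
 1  0  1  1  1  1  1  1  1  1
 0  0  1  2  2  2  2  2  2  2
 1  0  1  2  3  3  3  3  3  3
 0  0  1  2  3  3  3  4  4  4
 1  0  1  2  3  4  4  4  5  5
 1  0  1  2  3  4  5  5  5  6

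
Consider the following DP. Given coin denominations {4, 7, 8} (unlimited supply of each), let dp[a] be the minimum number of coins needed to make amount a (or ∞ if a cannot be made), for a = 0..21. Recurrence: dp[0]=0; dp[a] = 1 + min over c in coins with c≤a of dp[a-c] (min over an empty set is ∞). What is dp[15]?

2

 a  0  1  2  3  4  5  6  7  8  9 10 11 12 13 14 15 16 17 18 19 20 21
dp  0  -  -  -  1  -  -  1  1  -  -  2  2  -  2  2  2  -  3  3  3  3
(- denotes ∞ / unreachable)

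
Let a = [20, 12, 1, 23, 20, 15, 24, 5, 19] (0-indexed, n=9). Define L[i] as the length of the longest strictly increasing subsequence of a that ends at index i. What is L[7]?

   i    0    1    2    3    4    5    6    7    8
a[i]   20   12    1   23   20   15   24    5   19
L[i]    1    1    1    2    2    2    3    2    3

2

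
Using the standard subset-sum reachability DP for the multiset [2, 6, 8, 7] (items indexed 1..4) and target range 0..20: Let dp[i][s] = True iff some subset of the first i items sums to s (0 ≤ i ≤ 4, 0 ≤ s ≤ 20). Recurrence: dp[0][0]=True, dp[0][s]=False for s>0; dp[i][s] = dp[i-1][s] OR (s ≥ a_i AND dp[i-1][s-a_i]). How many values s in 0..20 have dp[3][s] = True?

i\s   0   1   2   3   4   5   6   7   8   9  10  11  12  13  14  15  16  17  18  19  20
  0   T   F   F   F   F   F   F   F   F   F   F   F   F   F   F   F   F   F   F   F   F
  1   T   F   T   F   F   F   F   F   F   F   F   F   F   F   F   F   F   F   F   F   F
  2   T   F   T   F   F   F   T   F   T   F   F   F   F   F   F   F   F   F   F   F   F
  3   T   F   T   F   F   F   T   F   T   F   T   F   F   F   T   F   T   F   F   F   F
  4   T   F   T   F   F   F   T   T   T   T   T   F   F   T   T   T   T   T   F   F   F

7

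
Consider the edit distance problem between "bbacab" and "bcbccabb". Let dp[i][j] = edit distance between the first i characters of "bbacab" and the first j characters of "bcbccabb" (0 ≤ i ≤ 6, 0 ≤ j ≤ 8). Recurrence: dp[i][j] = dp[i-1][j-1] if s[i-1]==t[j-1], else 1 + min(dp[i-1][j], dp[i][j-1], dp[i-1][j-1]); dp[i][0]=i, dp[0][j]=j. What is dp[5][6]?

   ''  b  c  b  c  c  a  b  b
''  0  1  2  3  4  5  6  7  8
 b  1  0  1  2  3  4  5  6  7
 b  2  1  1  1  2  3  4  5  6
 a  3  2  2  2  2  3  3  4  5
 c  4  3  2  3  2  2  3  4  5
 a  5  4  3  3  3  3  2  3  4
 b  6  5  4  3  4  4  3  2  3

2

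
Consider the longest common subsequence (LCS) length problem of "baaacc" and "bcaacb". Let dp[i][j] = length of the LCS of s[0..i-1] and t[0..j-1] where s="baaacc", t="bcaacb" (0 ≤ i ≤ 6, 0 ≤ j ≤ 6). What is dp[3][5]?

3

   ''  b  c  a  a  c  b
''  0  0  0  0  0  0  0
 b  0  1  1  1  1  1  1
 a  0  1  1  2  2  2  2
 a  0  1  1  2  3  3  3
 a  0  1  1  2  3  3  3
 c  0  1  2  2  3  4  4
 c  0  1  2  2  3  4  4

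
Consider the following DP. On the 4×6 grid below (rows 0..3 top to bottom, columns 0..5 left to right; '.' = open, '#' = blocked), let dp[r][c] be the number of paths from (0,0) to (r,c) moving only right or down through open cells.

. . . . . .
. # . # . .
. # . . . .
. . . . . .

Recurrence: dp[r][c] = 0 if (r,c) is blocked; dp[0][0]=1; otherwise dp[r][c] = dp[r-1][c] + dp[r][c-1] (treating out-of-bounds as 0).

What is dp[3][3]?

3

r\c   0   1   2   3   4   5
  0   1   1   1   1   1   1
  1   1   0   1   0   1   2
  2   1   0   1   1   2   4
  3   1   1   2   3   5   9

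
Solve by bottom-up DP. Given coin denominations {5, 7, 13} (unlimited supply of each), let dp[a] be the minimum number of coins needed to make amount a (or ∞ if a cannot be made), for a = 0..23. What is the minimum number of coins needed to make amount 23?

 a  0  1  2  3  4  5  6  7  8  9 10 11 12 13 14 15 16 17 18 19 20 21 22 23
dp  0  -  -  -  -  1  -  1  -  -  2  -  2  1  2  3  -  3  2  3  2  3  4  3
(- denotes ∞ / unreachable)

3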